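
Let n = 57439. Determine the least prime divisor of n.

57439 is odd.
Digit sum 28, not divisible by 3.
Ends in 9: not divisible by 5.
7: 57439 = 7·8205 + 4
11: 57439 = 11·5221 + 8
13: 57439 = 13·4418 + 5
17: 57439 = 17·3378 + 13
19: 57439 = 19·3023 + 2
23: 57439 = 23·2497 + 8
29: 57439 = 29·1980 + 19
31: 57439 = 31·1852 + 27
37: 57439 = 37·1552 + 15
41: 57439 = 41·1400 + 39
43: 57439 = 43·1335 + 34
47: 57439 = 47·1222 + 5
53: 57439 = 53·1083 + 40
59: 57439 = 59·973 + 32
61: 57439 = 61·941 + 38
67: 57439 = 67·857 + 20
71: 57439 = 71·809

71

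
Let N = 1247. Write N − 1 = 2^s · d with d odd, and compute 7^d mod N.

1247 − 1 = 1246 = 2^1 · 623, so d = 623.
7^1 ≡ 7 (mod 1247)
7^2 ≡ 7^2 = 49 ≡ 49 (mod 1247)
7^4 ≡ 49^2 = 2401 ≡ 1154 (mod 1247)
7^8 ≡ 1154^2 = 1331716 ≡ 1167 (mod 1247)
7^16 ≡ 1167^2 = 1361889 ≡ 165 (mod 1247)
7^32 ≡ 165^2 = 27225 ≡ 1038 (mod 1247)
7^64 ≡ 1038^2 = 1077444 ≡ 36 (mod 1247)
7^128 ≡ 36^2 = 1296 ≡ 49 (mod 1247)
7^256 ≡ 49^2 = 2401 ≡ 1154 (mod 1247)
7^512 ≡ 1154^2 = 1331716 ≡ 1167 (mod 1247)
623 = 512 + 64 + 32 + 8 + 4 + 2 + 1 in binary powers of 2.
So 7^623 ≡ 1167 · 36 · 1038 · 1167 · 1154 · 49 · 7 ≡ 639 (mod 1247).
Squaring chain: 639; never reaches −1, so base 7 is a Miller–Rabin witness that 1247 is composite.

639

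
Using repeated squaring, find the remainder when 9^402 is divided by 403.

9^1 ≡ 9 (mod 403)
9^2 ≡ 9^2 = 81 ≡ 81 (mod 403)
9^4 ≡ 81^2 = 6561 ≡ 113 (mod 403)
9^8 ≡ 113^2 = 12769 ≡ 276 (mod 403)
9^16 ≡ 276^2 = 76176 ≡ 9 (mod 403)
9^32 ≡ 9^2 = 81 ≡ 81 (mod 403)
9^64 ≡ 81^2 = 6561 ≡ 113 (mod 403)
9^128 ≡ 113^2 = 12769 ≡ 276 (mod 403)
9^256 ≡ 276^2 = 76176 ≡ 9 (mod 403)
402 = 256 + 128 + 16 + 2 in binary powers of 2.
So 9^402 ≡ 9 · 276 · 9 · 81 ≡ 157 (mod 403).
Since 157 ≠ 1, base 9 is a Fermat witness: 403 is composite.

157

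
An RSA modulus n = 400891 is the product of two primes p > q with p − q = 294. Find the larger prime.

Since p = q + 294, we have 400891 = q(q + 294), so q² + 294q − 400891 = 0.
Discriminant: 294² + 4·400891 = 86436 + 1603564 = 1690000; √1690000 = 1300.
q = (−294 + 1300)/2 = 503, and p = q + 294 = 797.
Check: 503 · 797 = 400891.

797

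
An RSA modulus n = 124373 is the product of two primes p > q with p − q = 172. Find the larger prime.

449

Since p = q + 172, we have 124373 = q(q + 172), so q² + 172q − 124373 = 0.
Discriminant: 172² + 4·124373 = 29584 + 497492 = 527076; √527076 = 726.
q = (−172 + 726)/2 = 277, and p = q + 172 = 449.
Check: 277 · 449 = 124373.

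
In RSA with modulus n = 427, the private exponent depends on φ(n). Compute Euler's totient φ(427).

360

Factor: 427 = 7 · 61.
φ(427) = (7−1) · (61−1) = 6 · 60 = 360.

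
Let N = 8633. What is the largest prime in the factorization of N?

8633 = 89 · 97
97 is prime.
So 8633 = 89 · 97; the largest prime factor is 97.

97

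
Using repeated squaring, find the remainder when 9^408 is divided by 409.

9^1 ≡ 9 (mod 409)
9^2 ≡ 9^2 = 81 ≡ 81 (mod 409)
9^4 ≡ 81^2 = 6561 ≡ 17 (mod 409)
9^8 ≡ 17^2 = 289 ≡ 289 (mod 409)
9^16 ≡ 289^2 = 83521 ≡ 85 (mod 409)
9^32 ≡ 85^2 = 7225 ≡ 272 (mod 409)
9^64 ≡ 272^2 = 73984 ≡ 364 (mod 409)
9^128 ≡ 364^2 = 132496 ≡ 389 (mod 409)
9^256 ≡ 389^2 = 151321 ≡ 400 (mod 409)
408 = 256 + 128 + 16 + 8 in binary powers of 2.
So 9^408 ≡ 400 · 389 · 85 · 289 ≡ 1 (mod 409).
Since the result is 1, base 9 gives no evidence that 409 is composite.

1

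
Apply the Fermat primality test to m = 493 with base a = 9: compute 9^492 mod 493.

458

9^1 ≡ 9 (mod 493)
9^2 ≡ 9^2 = 81 ≡ 81 (mod 493)
9^4 ≡ 81^2 = 6561 ≡ 152 (mod 493)
9^8 ≡ 152^2 = 23104 ≡ 426 (mod 493)
9^16 ≡ 426^2 = 181476 ≡ 52 (mod 493)
9^32 ≡ 52^2 = 2704 ≡ 239 (mod 493)
9^64 ≡ 239^2 = 57121 ≡ 426 (mod 493)
9^128 ≡ 426^2 = 181476 ≡ 52 (mod 493)
9^256 ≡ 52^2 = 2704 ≡ 239 (mod 493)
492 = 256 + 128 + 64 + 32 + 8 + 4 in binary powers of 2.
So 9^492 ≡ 239 · 52 · 426 · 239 · 426 · 152 ≡ 458 (mod 493).
Since 458 ≠ 1, base 9 is a Fermat witness: 493 is composite.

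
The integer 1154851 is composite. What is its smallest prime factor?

43

1154851 is odd.
Digit sum 25, not divisible by 3.
Ends in 1: not divisible by 5.
7: 1154851 = 7·164978 + 5
11: 1154851 = 11·104986 + 5
13: 1154851 = 13·88834 + 9
17: 1154851 = 17·67932 + 7
19: 1154851 = 19·60781 + 12
23: 1154851 = 23·50210 + 21
29: 1154851 = 29·39822 + 13
31: 1154851 = 31·37253 + 8
37: 1154851 = 37·31212 + 7
41: 1154851 = 41·28167 + 4
43: 1154851 = 43·26857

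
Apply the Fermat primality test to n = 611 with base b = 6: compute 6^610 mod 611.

6^1 ≡ 6 (mod 611)
6^2 ≡ 6^2 = 36 ≡ 36 (mod 611)
6^4 ≡ 36^2 = 1296 ≡ 74 (mod 611)
6^8 ≡ 74^2 = 5476 ≡ 588 (mod 611)
6^16 ≡ 588^2 = 345744 ≡ 529 (mod 611)
6^32 ≡ 529^2 = 279841 ≡ 3 (mod 611)
6^64 ≡ 3^2 = 9 ≡ 9 (mod 611)
6^128 ≡ 9^2 = 81 ≡ 81 (mod 611)
6^256 ≡ 81^2 = 6561 ≡ 451 (mod 611)
6^512 ≡ 451^2 = 203401 ≡ 549 (mod 611)
610 = 512 + 64 + 32 + 2 in binary powers of 2.
So 6^610 ≡ 549 · 9 · 3 · 36 ≡ 225 (mod 611).
Since 225 ≠ 1, base 6 is a Fermat witness: 611 is composite.

225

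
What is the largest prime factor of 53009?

79

53009 = 11 · 4819
4819 = 61 · 79
79 is prime.
So 53009 = 11 · 61 · 79; the largest prime factor is 79.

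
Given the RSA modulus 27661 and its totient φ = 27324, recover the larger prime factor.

199

φ(n) = (p−1)(q−1) = n − (p+q) + 1, so p + q = 27661 − 27324 + 1 = 338.
p and q are the roots of t² − 338t + 27661 = 0.
Discriminant: 338² − 4·27661 = 114244 − 110644 = 3600; √3600 = 60.
q = (338 − 60)/2 = 139, p = (338 + 60)/2 = 199.
Check: 139 · 199 = 27661.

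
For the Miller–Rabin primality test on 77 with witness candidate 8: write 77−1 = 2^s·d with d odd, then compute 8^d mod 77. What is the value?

29

77 − 1 = 76 = 2^2 · 19, so d = 19.
8^1 ≡ 8 (mod 77)
8^2 ≡ 8^2 = 64 ≡ 64 (mod 77)
8^4 ≡ 64^2 = 4096 ≡ 15 (mod 77)
8^8 ≡ 15^2 = 225 ≡ 71 (mod 77)
8^16 ≡ 71^2 = 5041 ≡ 36 (mod 77)
19 = 16 + 2 + 1 in binary powers of 2.
So 8^19 ≡ 36 · 64 · 8 ≡ 29 (mod 77).
Squaring chain: 29 → 71; never reaches −1, so base 8 is a Miller–Rabin witness that 77 is composite.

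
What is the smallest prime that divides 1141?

7

1141 is odd.
Digit sum 7, not divisible by 3.
Ends in 1: not divisible by 5.
7: 1141 = 7·163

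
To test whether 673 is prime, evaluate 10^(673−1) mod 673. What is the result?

1

10^1 ≡ 10 (mod 673)
10^2 ≡ 10^2 = 100 ≡ 100 (mod 673)
10^4 ≡ 100^2 = 10000 ≡ 578 (mod 673)
10^8 ≡ 578^2 = 334084 ≡ 276 (mod 673)
10^16 ≡ 276^2 = 76176 ≡ 127 (mod 673)
10^32 ≡ 127^2 = 16129 ≡ 650 (mod 673)
10^64 ≡ 650^2 = 422500 ≡ 529 (mod 673)
10^128 ≡ 529^2 = 279841 ≡ 546 (mod 673)
10^256 ≡ 546^2 = 298116 ≡ 650 (mod 673)
10^512 ≡ 650^2 = 422500 ≡ 529 (mod 673)
672 = 512 + 128 + 32 in binary powers of 2.
So 10^672 ≡ 529 · 546 · 650 ≡ 1 (mod 673).
Since the result is 1, base 10 gives no evidence that 673 is composite.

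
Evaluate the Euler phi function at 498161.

Factor: 498161 = 19 · 157 · 167.
φ(498161) = (19−1) · (157−1) · (167−1) = 18 · 156 · 166 = 466128.

466128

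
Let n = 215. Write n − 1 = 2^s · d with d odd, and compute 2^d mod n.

215 − 1 = 214 = 2^1 · 107, so d = 107.
2^1 ≡ 2 (mod 215)
2^2 ≡ 2^2 = 4 ≡ 4 (mod 215)
2^4 ≡ 4^2 = 16 ≡ 16 (mod 215)
2^8 ≡ 16^2 = 256 ≡ 41 (mod 215)
2^16 ≡ 41^2 = 1681 ≡ 176 (mod 215)
2^32 ≡ 176^2 = 30976 ≡ 16 (mod 215)
2^64 ≡ 16^2 = 256 ≡ 41 (mod 215)
107 = 64 + 32 + 8 + 2 + 1 in binary powers of 2.
So 2^107 ≡ 41 · 16 · 41 · 4 · 2 ≡ 168 (mod 215).
Squaring chain: 168; never reaches −1, so base 2 is a Miller–Rabin witness that 215 is composite.

168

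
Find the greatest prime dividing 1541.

1541 = 23 · 67
67 is prime.
So 1541 = 23 · 67; the largest prime factor is 67.

67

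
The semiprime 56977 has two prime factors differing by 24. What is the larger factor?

Since p = q + 24, we have 56977 = q(q + 24), so q² + 24q − 56977 = 0.
Discriminant: 24² + 4·56977 = 576 + 227908 = 228484; √228484 = 478.
q = (−24 + 478)/2 = 227, and p = q + 24 = 251.
Check: 227 · 251 = 56977.

251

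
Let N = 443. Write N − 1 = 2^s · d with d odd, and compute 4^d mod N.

1

443 − 1 = 442 = 2^1 · 221, so d = 221.
4^1 ≡ 4 (mod 443)
4^2 ≡ 4^2 = 16 ≡ 16 (mod 443)
4^4 ≡ 16^2 = 256 ≡ 256 (mod 443)
4^8 ≡ 256^2 = 65536 ≡ 415 (mod 443)
4^16 ≡ 415^2 = 172225 ≡ 341 (mod 443)
4^32 ≡ 341^2 = 116281 ≡ 215 (mod 443)
4^64 ≡ 215^2 = 46225 ≡ 153 (mod 443)
4^128 ≡ 153^2 = 23409 ≡ 373 (mod 443)
221 = 128 + 64 + 16 + 8 + 4 + 1 in binary powers of 2.
So 4^221 ≡ 373 · 153 · 341 · 415 · 256 · 4 ≡ 1 (mod 443).
Since 4^d ≡ 1 (mod 443), base 4 does not prove 443 composite.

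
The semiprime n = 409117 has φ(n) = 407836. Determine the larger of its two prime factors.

683

φ(n) = (p−1)(q−1) = n − (p+q) + 1, so p + q = 409117 − 407836 + 1 = 1282.
p and q are the roots of t² − 1282t + 409117 = 0.
Discriminant: 1282² − 4·409117 = 1643524 − 1636468 = 7056; √7056 = 84.
q = (1282 − 84)/2 = 599, p = (1282 + 84)/2 = 683.
Check: 599 · 683 = 409117.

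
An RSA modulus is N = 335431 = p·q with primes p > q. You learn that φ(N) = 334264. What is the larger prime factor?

659

φ(n) = (p−1)(q−1) = n − (p+q) + 1, so p + q = 335431 − 334264 + 1 = 1168.
p and q are the roots of t² − 1168t + 335431 = 0.
Discriminant: 1168² − 4·335431 = 1364224 − 1341724 = 22500; √22500 = 150.
q = (1168 − 150)/2 = 509, p = (1168 + 150)/2 = 659.
Check: 509 · 659 = 335431.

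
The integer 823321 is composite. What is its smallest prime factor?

823321 is odd.
Digit sum 19, not divisible by 3.
Ends in 1: not divisible by 5.
7: 823321 = 7·117617 + 2
11: 823321 = 11·74847 + 4
13: 823321 = 13·63332 + 5
17: 823321 = 17·48430 + 11
19: 823321 = 19·43332 + 13
23: 823321 = 23·35796 + 13
29: 823321 = 29·28390 + 11
31: 823321 = 31·26558 + 23
37: 823321 = 37·22251 + 34
41: 823321 = 41·20081

41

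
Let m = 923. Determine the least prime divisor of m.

923 is odd.
Digit sum 14, not divisible by 3.
Ends in 3: not divisible by 5.
7: 923 = 7·131 + 6
11: 923 = 11·83 + 10
13: 923 = 13·71

13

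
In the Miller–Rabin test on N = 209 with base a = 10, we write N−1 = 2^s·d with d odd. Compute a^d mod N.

209 − 1 = 208 = 2^4 · 13, so d = 13.
10^1 ≡ 10 (mod 209)
10^2 ≡ 10^2 = 100 ≡ 100 (mod 209)
10^4 ≡ 100^2 = 10000 ≡ 177 (mod 209)
10^8 ≡ 177^2 = 31329 ≡ 188 (mod 209)
13 = 8 + 4 + 1 in binary powers of 2.
So 10^13 ≡ 188 · 177 · 10 ≡ 32 (mod 209).
Squaring chain: 32 → 188 → 23 → 111; never reaches −1, so base 10 is a Miller–Rabin witness that 209 is composite.

32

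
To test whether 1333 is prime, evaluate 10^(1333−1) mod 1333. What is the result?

10^1 ≡ 10 (mod 1333)
10^2 ≡ 10^2 = 100 ≡ 100 (mod 1333)
10^4 ≡ 100^2 = 10000 ≡ 669 (mod 1333)
10^8 ≡ 669^2 = 447561 ≡ 1006 (mod 1333)
10^16 ≡ 1006^2 = 1012036 ≡ 289 (mod 1333)
10^32 ≡ 289^2 = 83521 ≡ 875 (mod 1333)
10^64 ≡ 875^2 = 765625 ≡ 483 (mod 1333)
10^128 ≡ 483^2 = 233289 ≡ 14 (mod 1333)
10^256 ≡ 14^2 = 196 ≡ 196 (mod 1333)
10^512 ≡ 196^2 = 38416 ≡ 1092 (mod 1333)
10^1024 ≡ 1092^2 = 1192464 ≡ 762 (mod 1333)
1332 = 1024 + 256 + 32 + 16 + 4 in binary powers of 2.
So 10^1332 ≡ 762 · 196 · 875 · 289 · 669 ≡ 686 (mod 1333).
Since 686 ≠ 1, base 10 is a Fermat witness: 1333 is composite.

686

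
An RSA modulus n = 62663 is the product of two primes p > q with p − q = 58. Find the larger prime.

Since p = q + 58, we have 62663 = q(q + 58), so q² + 58q − 62663 = 0.
Discriminant: 58² + 4·62663 = 3364 + 250652 = 254016; √254016 = 504.
q = (−58 + 504)/2 = 223, and p = q + 58 = 281.
Check: 223 · 281 = 62663.

281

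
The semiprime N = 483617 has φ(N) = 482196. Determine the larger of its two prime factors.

φ(n) = (p−1)(q−1) = n − (p+q) + 1, so p + q = 483617 − 482196 + 1 = 1422.
p and q are the roots of t² − 1422t + 483617 = 0.
Discriminant: 1422² − 4·483617 = 2022084 − 1934468 = 87616; √87616 = 296.
q = (1422 − 296)/2 = 563, p = (1422 + 296)/2 = 859.
Check: 563 · 859 = 483617.

859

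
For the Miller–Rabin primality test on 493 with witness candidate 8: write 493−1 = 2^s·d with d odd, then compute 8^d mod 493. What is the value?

493 − 1 = 492 = 2^2 · 123, so d = 123.
8^1 ≡ 8 (mod 493)
8^2 ≡ 8^2 = 64 ≡ 64 (mod 493)
8^4 ≡ 64^2 = 4096 ≡ 152 (mod 493)
8^8 ≡ 152^2 = 23104 ≡ 426 (mod 493)
8^16 ≡ 426^2 = 181476 ≡ 52 (mod 493)
8^32 ≡ 52^2 = 2704 ≡ 239 (mod 493)
8^64 ≡ 239^2 = 57121 ≡ 426 (mod 493)
123 = 64 + 32 + 16 + 8 + 2 + 1 in binary powers of 2.
So 8^123 ≡ 426 · 239 · 52 · 426 · 64 · 8 ≡ 206 (mod 493).
Squaring chain: 206 → 38; never reaches −1, so base 8 is a Miller–Rabin witness that 493 is composite.

206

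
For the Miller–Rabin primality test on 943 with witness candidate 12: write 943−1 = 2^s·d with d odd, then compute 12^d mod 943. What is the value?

671

943 − 1 = 942 = 2^1 · 471, so d = 471.
12^1 ≡ 12 (mod 943)
12^2 ≡ 12^2 = 144 ≡ 144 (mod 943)
12^4 ≡ 144^2 = 20736 ≡ 933 (mod 943)
12^8 ≡ 933^2 = 870489 ≡ 100 (mod 943)
12^16 ≡ 100^2 = 10000 ≡ 570 (mod 943)
12^32 ≡ 570^2 = 324900 ≡ 508 (mod 943)
12^64 ≡ 508^2 = 258064 ≡ 625 (mod 943)
12^128 ≡ 625^2 = 390625 ≡ 223 (mod 943)
12^256 ≡ 223^2 = 49729 ≡ 693 (mod 943)
471 = 256 + 128 + 64 + 16 + 4 + 2 + 1 in binary powers of 2.
So 12^471 ≡ 693 · 223 · 625 · 570 · 933 · 144 · 12 ≡ 671 (mod 943).
Squaring chain: 671; never reaches −1, so base 12 is a Miller–Rabin witness that 943 is composite.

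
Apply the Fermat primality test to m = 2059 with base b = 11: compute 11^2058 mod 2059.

11^1 ≡ 11 (mod 2059)
11^2 ≡ 11^2 = 121 ≡ 121 (mod 2059)
11^4 ≡ 121^2 = 14641 ≡ 228 (mod 2059)
11^8 ≡ 228^2 = 51984 ≡ 509 (mod 2059)
11^16 ≡ 509^2 = 259081 ≡ 1706 (mod 2059)
11^32 ≡ 1706^2 = 2910436 ≡ 1069 (mod 2059)
11^64 ≡ 1069^2 = 1142761 ≡ 16 (mod 2059)
11^128 ≡ 16^2 = 256 ≡ 256 (mod 2059)
11^256 ≡ 256^2 = 65536 ≡ 1707 (mod 2059)
11^512 ≡ 1707^2 = 2913849 ≡ 364 (mod 2059)
11^1024 ≡ 364^2 = 132496 ≡ 720 (mod 2059)
11^2048 ≡ 720^2 = 518400 ≡ 1591 (mod 2059)
2058 = 2048 + 8 + 2 in binary powers of 2.
So 11^2058 ≡ 1591 · 509 · 121 ≡ 289 (mod 2059).
Since 289 ≠ 1, base 11 is a Fermat witness: 2059 is composite.

289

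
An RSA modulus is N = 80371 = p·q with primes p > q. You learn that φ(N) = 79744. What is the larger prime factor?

φ(n) = (p−1)(q−1) = n − (p+q) + 1, so p + q = 80371 − 79744 + 1 = 628.
p and q are the roots of t² − 628t + 80371 = 0.
Discriminant: 628² − 4·80371 = 394384 − 321484 = 72900; √72900 = 270.
q = (628 − 270)/2 = 179, p = (628 + 270)/2 = 449.
Check: 179 · 449 = 80371.

449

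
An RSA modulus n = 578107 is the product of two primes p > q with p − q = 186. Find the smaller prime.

Since p = q + 186, we have 578107 = q(q + 186), so q² + 186q − 578107 = 0.
Discriminant: 186² + 4·578107 = 34596 + 2312428 = 2347024; √2347024 = 1532.
q = (−186 + 1532)/2 = 673, and p = q + 186 = 859.
Check: 673 · 859 = 578107.

673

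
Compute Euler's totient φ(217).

Factor: 217 = 7 · 31.
φ(217) = (7−1) · (31−1) = 6 · 30 = 180.

180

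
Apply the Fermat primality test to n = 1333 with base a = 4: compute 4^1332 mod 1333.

4^1 ≡ 4 (mod 1333)
4^2 ≡ 4^2 = 16 ≡ 16 (mod 1333)
4^4 ≡ 16^2 = 256 ≡ 256 (mod 1333)
4^8 ≡ 256^2 = 65536 ≡ 219 (mod 1333)
4^16 ≡ 219^2 = 47961 ≡ 1306 (mod 1333)
4^32 ≡ 1306^2 = 1705636 ≡ 729 (mod 1333)
4^64 ≡ 729^2 = 531441 ≡ 907 (mod 1333)
4^128 ≡ 907^2 = 822649 ≡ 188 (mod 1333)
4^256 ≡ 188^2 = 35344 ≡ 686 (mod 1333)
4^512 ≡ 686^2 = 470596 ≡ 47 (mod 1333)
4^1024 ≡ 47^2 = 2209 ≡ 876 (mod 1333)
1332 = 1024 + 256 + 32 + 16 + 4 in binary powers of 2.
So 4^1332 ≡ 876 · 686 · 729 · 1306 · 256 ≡ 16 (mod 1333).
Since 16 ≠ 1, base 4 is a Fermat witness: 1333 is composite.

16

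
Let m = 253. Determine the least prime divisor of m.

253 is odd.
Digit sum 10, not divisible by 3.
Ends in 3: not divisible by 5.
7: 253 = 7·36 + 1
11: 253 = 11·23

11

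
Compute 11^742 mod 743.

1

11^1 ≡ 11 (mod 743)
11^2 ≡ 11^2 = 121 ≡ 121 (mod 743)
11^4 ≡ 121^2 = 14641 ≡ 524 (mod 743)
11^8 ≡ 524^2 = 274576 ≡ 409 (mod 743)
11^16 ≡ 409^2 = 167281 ≡ 106 (mod 743)
11^32 ≡ 106^2 = 11236 ≡ 91 (mod 743)
11^64 ≡ 91^2 = 8281 ≡ 108 (mod 743)
11^128 ≡ 108^2 = 11664 ≡ 519 (mod 743)
11^256 ≡ 519^2 = 269361 ≡ 395 (mod 743)
11^512 ≡ 395^2 = 156025 ≡ 738 (mod 743)
742 = 512 + 128 + 64 + 32 + 4 + 2 in binary powers of 2.
So 11^742 ≡ 738 · 519 · 108 · 91 · 524 · 121 ≡ 1 (mod 743).
Since the result is 1, base 11 gives no evidence that 743 is composite.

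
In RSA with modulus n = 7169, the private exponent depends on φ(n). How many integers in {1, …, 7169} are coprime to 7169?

Factor: 7169 = 67 · 107.
φ(7169) = (67−1) · (107−1) = 66 · 106 = 6996.

6996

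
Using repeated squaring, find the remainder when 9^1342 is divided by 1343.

9^1 ≡ 9 (mod 1343)
9^2 ≡ 9^2 = 81 ≡ 81 (mod 1343)
9^4 ≡ 81^2 = 6561 ≡ 1189 (mod 1343)
9^8 ≡ 1189^2 = 1413721 ≡ 885 (mod 1343)
9^16 ≡ 885^2 = 783225 ≡ 256 (mod 1343)
9^32 ≡ 256^2 = 65536 ≡ 1072 (mod 1343)
9^64 ≡ 1072^2 = 1149184 ≡ 919 (mod 1343)
9^128 ≡ 919^2 = 844561 ≡ 1157 (mod 1343)
9^256 ≡ 1157^2 = 1338649 ≡ 1021 (mod 1343)
9^512 ≡ 1021^2 = 1042441 ≡ 273 (mod 1343)
9^1024 ≡ 273^2 = 74529 ≡ 664 (mod 1343)
1342 = 1024 + 256 + 32 + 16 + 8 + 4 + 2 in binary powers of 2.
So 9^1342 ≡ 664 · 1021 · 1072 · 256 · 885 · 1189 · 81 ≡ 888 (mod 1343).
Since 888 ≠ 1, base 9 is a Fermat witness: 1343 is composite.

888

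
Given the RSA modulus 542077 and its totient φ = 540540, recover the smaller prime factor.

547

φ(n) = (p−1)(q−1) = n − (p+q) + 1, so p + q = 542077 − 540540 + 1 = 1538.
p and q are the roots of t² − 1538t + 542077 = 0.
Discriminant: 1538² − 4·542077 = 2365444 − 2168308 = 197136; √197136 = 444.
q = (1538 − 444)/2 = 547, p = (1538 + 444)/2 = 991.
Check: 547 · 991 = 542077.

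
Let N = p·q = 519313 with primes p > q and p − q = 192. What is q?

Since p = q + 192, we have 519313 = q(q + 192), so q² + 192q − 519313 = 0.
Discriminant: 192² + 4·519313 = 36864 + 2077252 = 2114116; √2114116 = 1454.
q = (−192 + 1454)/2 = 631, and p = q + 192 = 823.
Check: 631 · 823 = 519313.

631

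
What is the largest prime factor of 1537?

1537 = 29 · 53
53 is prime.
So 1537 = 29 · 53; the largest prime factor is 53.

53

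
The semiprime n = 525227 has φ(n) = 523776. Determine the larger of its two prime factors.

φ(n) = (p−1)(q−1) = n − (p+q) + 1, so p + q = 525227 − 523776 + 1 = 1452.
p and q are the roots of t² − 1452t + 525227 = 0.
Discriminant: 1452² − 4·525227 = 2108304 − 2100908 = 7396; √7396 = 86.
q = (1452 − 86)/2 = 683, p = (1452 + 86)/2 = 769.
Check: 683 · 769 = 525227.

769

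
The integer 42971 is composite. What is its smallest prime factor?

42971 is odd.
Digit sum 23, not divisible by 3.
Ends in 1: not divisible by 5.
7: 42971 = 7·6138 + 5
11: 42971 = 11·3906 + 5
13: 42971 = 13·3305 + 6
17: 42971 = 17·2527 + 12
19: 42971 = 19·2261 + 12
23: 42971 = 23·1868 + 7
29: 42971 = 29·1481 + 22
31: 42971 = 31·1386 + 5
37: 42971 = 37·1161 + 14
41: 42971 = 41·1048 + 3
43: 42971 = 43·999 + 14
47: 42971 = 47·914 + 13
53: 42971 = 53·810 + 41
59: 42971 = 59·728 + 19
61: 42971 = 61·704 + 27
67: 42971 = 67·641 + 24
71: 42971 = 71·605 + 16
73: 42971 = 73·588 + 47
79: 42971 = 79·543 + 74
83: 42971 = 83·517 + 60
89: 42971 = 89·482 + 73
97: 42971 = 97·443

97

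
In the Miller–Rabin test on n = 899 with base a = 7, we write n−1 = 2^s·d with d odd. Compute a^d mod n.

899 − 1 = 898 = 2^1 · 449, so d = 449.
7^1 ≡ 7 (mod 899)
7^2 ≡ 7^2 = 49 ≡ 49 (mod 899)
7^4 ≡ 49^2 = 2401 ≡ 603 (mod 899)
7^8 ≡ 603^2 = 363609 ≡ 413 (mod 899)
7^16 ≡ 413^2 = 170569 ≡ 658 (mod 899)
7^32 ≡ 658^2 = 432964 ≡ 545 (mod 899)
7^64 ≡ 545^2 = 297025 ≡ 355 (mod 899)
7^128 ≡ 355^2 = 126025 ≡ 165 (mod 899)
7^256 ≡ 165^2 = 27225 ≡ 255 (mod 899)
449 = 256 + 128 + 64 + 1 in binary powers of 2.
So 7^449 ≡ 255 · 165 · 355 · 7 ≡ 877 (mod 899).
Squaring chain: 877; never reaches −1, so base 7 is a Miller–Rabin witness that 899 is composite.

877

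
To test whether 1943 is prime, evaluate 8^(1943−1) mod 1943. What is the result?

1715

8^1 ≡ 8 (mod 1943)
8^2 ≡ 8^2 = 64 ≡ 64 (mod 1943)
8^4 ≡ 64^2 = 4096 ≡ 210 (mod 1943)
8^8 ≡ 210^2 = 44100 ≡ 1354 (mod 1943)
8^16 ≡ 1354^2 = 1833316 ≡ 1067 (mod 1943)
8^32 ≡ 1067^2 = 1138489 ≡ 1834 (mod 1943)
8^64 ≡ 1834^2 = 3363556 ≡ 223 (mod 1943)
8^128 ≡ 223^2 = 49729 ≡ 1154 (mod 1943)
8^256 ≡ 1154^2 = 1331716 ≡ 761 (mod 1943)
8^512 ≡ 761^2 = 579121 ≡ 107 (mod 1943)
8^1024 ≡ 107^2 = 11449 ≡ 1734 (mod 1943)
1942 = 1024 + 512 + 256 + 128 + 16 + 4 + 2 in binary powers of 2.
So 8^1942 ≡ 1734 · 107 · 761 · 1154 · 1067 · 210 · 64 ≡ 1715 (mod 1943).
Since 1715 ≠ 1, base 8 is a Fermat witness: 1943 is composite.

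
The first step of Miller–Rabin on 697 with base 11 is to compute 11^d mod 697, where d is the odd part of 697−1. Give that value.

445

697 − 1 = 696 = 2^3 · 87, so d = 87.
11^1 ≡ 11 (mod 697)
11^2 ≡ 11^2 = 121 ≡ 121 (mod 697)
11^4 ≡ 121^2 = 14641 ≡ 4 (mod 697)
11^8 ≡ 4^2 = 16 ≡ 16 (mod 697)
11^16 ≡ 16^2 = 256 ≡ 256 (mod 697)
11^32 ≡ 256^2 = 65536 ≡ 18 (mod 697)
11^64 ≡ 18^2 = 324 ≡ 324 (mod 697)
87 = 64 + 16 + 4 + 2 + 1 in binary powers of 2.
So 11^87 ≡ 324 · 256 · 4 · 121 · 11 ≡ 445 (mod 697).
Squaring chain: 445 → 77 → 353; never reaches −1, so base 11 is a Miller–Rabin witness that 697 is composite.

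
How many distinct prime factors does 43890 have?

43890 = 2 · 21945
21945 = 3 · 7315
7315 = 5 · 1463
1463 = 7 · 209
209 = 11 · 19
43890 = 2 · 3 · 5 · 7 · 11 · 19, which has 6 distinct prime factors.

6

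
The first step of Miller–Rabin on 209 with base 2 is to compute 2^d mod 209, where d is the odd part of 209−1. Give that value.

209 − 1 = 208 = 2^4 · 13, so d = 13.
2^1 ≡ 2 (mod 209)
2^2 ≡ 2^2 = 4 ≡ 4 (mod 209)
2^4 ≡ 4^2 = 16 ≡ 16 (mod 209)
2^8 ≡ 16^2 = 256 ≡ 47 (mod 209)
13 = 8 + 4 + 1 in binary powers of 2.
So 2^13 ≡ 47 · 16 · 2 ≡ 41 (mod 209).
Squaring chain: 41 → 9 → 81 → 82; never reaches −1, so base 2 is a Miller–Rabin witness that 209 is composite.

41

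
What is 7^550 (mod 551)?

197

7^1 ≡ 7 (mod 551)
7^2 ≡ 7^2 = 49 ≡ 49 (mod 551)
7^4 ≡ 49^2 = 2401 ≡ 197 (mod 551)
7^8 ≡ 197^2 = 38809 ≡ 239 (mod 551)
7^16 ≡ 239^2 = 57121 ≡ 368 (mod 551)
7^32 ≡ 368^2 = 135424 ≡ 429 (mod 551)
7^64 ≡ 429^2 = 184041 ≡ 7 (mod 551)
7^128 ≡ 7^2 = 49 ≡ 49 (mod 551)
7^256 ≡ 49^2 = 2401 ≡ 197 (mod 551)
7^512 ≡ 197^2 = 38809 ≡ 239 (mod 551)
550 = 512 + 32 + 4 + 2 in binary powers of 2.
So 7^550 ≡ 239 · 429 · 197 · 49 ≡ 197 (mod 551).
Since 197 ≠ 1, base 7 is a Fermat witness: 551 is composite.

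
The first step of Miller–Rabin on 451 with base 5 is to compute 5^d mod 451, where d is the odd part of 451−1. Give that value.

419

451 − 1 = 450 = 2^1 · 225, so d = 225.
5^1 ≡ 5 (mod 451)
5^2 ≡ 5^2 = 25 ≡ 25 (mod 451)
5^4 ≡ 25^2 = 625 ≡ 174 (mod 451)
5^8 ≡ 174^2 = 30276 ≡ 59 (mod 451)
5^16 ≡ 59^2 = 3481 ≡ 324 (mod 451)
5^32 ≡ 324^2 = 104976 ≡ 344 (mod 451)
5^64 ≡ 344^2 = 118336 ≡ 174 (mod 451)
5^128 ≡ 174^2 = 30276 ≡ 59 (mod 451)
225 = 128 + 64 + 32 + 1 in binary powers of 2.
So 5^225 ≡ 59 · 174 · 344 · 5 ≡ 419 (mod 451).
Squaring chain: 419; never reaches −1, so base 5 is a Miller–Rabin witness that 451 is composite.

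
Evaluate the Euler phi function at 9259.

9016

Factor: 9259 = 47 · 197.
φ(9259) = (47−1) · (197−1) = 46 · 196 = 9016.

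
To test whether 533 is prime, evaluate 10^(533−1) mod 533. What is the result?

10^1 ≡ 10 (mod 533)
10^2 ≡ 10^2 = 100 ≡ 100 (mod 533)
10^4 ≡ 100^2 = 10000 ≡ 406 (mod 533)
10^8 ≡ 406^2 = 164836 ≡ 139 (mod 533)
10^16 ≡ 139^2 = 19321 ≡ 133 (mod 533)
10^32 ≡ 133^2 = 17689 ≡ 100 (mod 533)
10^64 ≡ 100^2 = 10000 ≡ 406 (mod 533)
10^128 ≡ 406^2 = 164836 ≡ 139 (mod 533)
10^256 ≡ 139^2 = 19321 ≡ 133 (mod 533)
10^512 ≡ 133^2 = 17689 ≡ 100 (mod 533)
532 = 512 + 16 + 4 in binary powers of 2.
So 10^532 ≡ 100 · 133 · 406 ≡ 510 (mod 533).
Since 510 ≠ 1, base 10 is a Fermat witness: 533 is composite.

510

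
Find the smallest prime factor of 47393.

47393 is odd.
Digit sum 26, not divisible by 3.
Ends in 3: not divisible by 5.
7: 47393 = 7·6770 + 3
11: 47393 = 11·4308 + 5
13: 47393 = 13·3645 + 8
17: 47393 = 17·2787 + 14
19: 47393 = 19·2494 + 7
23: 47393 = 23·2060 + 13
29: 47393 = 29·1634 + 7
31: 47393 = 31·1528 + 25
37: 47393 = 37·1280 + 33
41: 47393 = 41·1155 + 38
43: 47393 = 43·1102 + 7
47: 47393 = 47·1008 + 17
53: 47393 = 53·894 + 11
59: 47393 = 59·803 + 16
61: 47393 = 61·776 + 57
67: 47393 = 67·707 + 24
71: 47393 = 71·667 + 36
73: 47393 = 73·649 + 16
79: 47393 = 79·599 + 72
83: 47393 = 83·571

83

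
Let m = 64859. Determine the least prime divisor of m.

79

64859 is odd.
Digit sum 32, not divisible by 3.
Ends in 9: not divisible by 5.
7: 64859 = 7·9265 + 4
11: 64859 = 11·5896 + 3
13: 64859 = 13·4989 + 2
17: 64859 = 17·3815 + 4
19: 64859 = 19·3413 + 12
23: 64859 = 23·2819 + 22
29: 64859 = 29·2236 + 15
31: 64859 = 31·2092 + 7
37: 64859 = 37·1752 + 35
41: 64859 = 41·1581 + 38
43: 64859 = 43·1508 + 15
47: 64859 = 47·1379 + 46
53: 64859 = 53·1223 + 40
59: 64859 = 59·1099 + 18
61: 64859 = 61·1063 + 16
67: 64859 = 67·968 + 3
71: 64859 = 71·913 + 36
73: 64859 = 73·888 + 35
79: 64859 = 79·821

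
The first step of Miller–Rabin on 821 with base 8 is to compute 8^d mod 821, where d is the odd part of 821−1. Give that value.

821 − 1 = 820 = 2^2 · 205, so d = 205.
8^1 ≡ 8 (mod 821)
8^2 ≡ 8^2 = 64 ≡ 64 (mod 821)
8^4 ≡ 64^2 = 4096 ≡ 812 (mod 821)
8^8 ≡ 812^2 = 659344 ≡ 81 (mod 821)
8^16 ≡ 81^2 = 6561 ≡ 814 (mod 821)
8^32 ≡ 814^2 = 662596 ≡ 49 (mod 821)
8^64 ≡ 49^2 = 2401 ≡ 759 (mod 821)
8^128 ≡ 759^2 = 576081 ≡ 560 (mod 821)
205 = 128 + 64 + 8 + 4 + 1 in binary powers of 2.
So 8^205 ≡ 560 · 759 · 81 · 812 · 8 ≡ 526 (mod 821).
Squaring chain: 526 → 820; reaches −1, so base 8 does not prove 821 composite.

526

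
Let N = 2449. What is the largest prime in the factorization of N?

79

2449 = 31 · 79
79 is prime.
So 2449 = 31 · 79; the largest prime factor is 79.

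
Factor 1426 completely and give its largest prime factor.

1426 = 2 · 713
713 = 23 · 31
31 is prime.
So 1426 = 2 · 23 · 31; the largest prime factor is 31.

31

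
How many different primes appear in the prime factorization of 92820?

92820 = 2^2 · 23205
23205 = 3 · 7735
7735 = 5 · 1547
1547 = 7 · 221
221 = 13 · 17
92820 = 2^2 · 3 · 5 · 7 · 13 · 17, which has 6 distinct prime factors.

6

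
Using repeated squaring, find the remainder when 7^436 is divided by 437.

64

7^1 ≡ 7 (mod 437)
7^2 ≡ 7^2 = 49 ≡ 49 (mod 437)
7^4 ≡ 49^2 = 2401 ≡ 216 (mod 437)
7^8 ≡ 216^2 = 46656 ≡ 334 (mod 437)
7^16 ≡ 334^2 = 111556 ≡ 121 (mod 437)
7^32 ≡ 121^2 = 14641 ≡ 220 (mod 437)
7^64 ≡ 220^2 = 48400 ≡ 330 (mod 437)
7^128 ≡ 330^2 = 108900 ≡ 87 (mod 437)
7^256 ≡ 87^2 = 7569 ≡ 140 (mod 437)
436 = 256 + 128 + 32 + 16 + 4 in binary powers of 2.
So 7^436 ≡ 140 · 87 · 220 · 121 · 216 ≡ 64 (mod 437).
Since 64 ≠ 1, base 7 is a Fermat witness: 437 is composite.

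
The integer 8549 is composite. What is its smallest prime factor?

83

8549 is odd.
Digit sum 26, not divisible by 3.
Ends in 9: not divisible by 5.
7: 8549 = 7·1221 + 2
11: 8549 = 11·777 + 2
13: 8549 = 13·657 + 8
17: 8549 = 17·502 + 15
19: 8549 = 19·449 + 18
23: 8549 = 23·371 + 16
29: 8549 = 29·294 + 23
31: 8549 = 31·275 + 24
37: 8549 = 37·231 + 2
41: 8549 = 41·208 + 21
43: 8549 = 43·198 + 35
47: 8549 = 47·181 + 42
53: 8549 = 53·161 + 16
59: 8549 = 59·144 + 53
61: 8549 = 61·140 + 9
67: 8549 = 67·127 + 40
71: 8549 = 71·120 + 29
73: 8549 = 73·117 + 8
79: 8549 = 79·108 + 17
83: 8549 = 83·103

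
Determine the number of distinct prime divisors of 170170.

170170 = 2 · 85085
85085 = 5 · 17017
17017 = 7 · 2431
2431 = 11 · 221
221 = 13 · 17
170170 = 2 · 5 · 7 · 11 · 13 · 17, which has 6 distinct prime factors.

6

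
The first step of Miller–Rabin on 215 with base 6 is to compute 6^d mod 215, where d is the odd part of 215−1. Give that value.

36

215 − 1 = 214 = 2^1 · 107, so d = 107.
6^1 ≡ 6 (mod 215)
6^2 ≡ 6^2 = 36 ≡ 36 (mod 215)
6^4 ≡ 36^2 = 1296 ≡ 6 (mod 215)
6^8 ≡ 6^2 = 36 ≡ 36 (mod 215)
6^16 ≡ 36^2 = 1296 ≡ 6 (mod 215)
6^32 ≡ 6^2 = 36 ≡ 36 (mod 215)
6^64 ≡ 36^2 = 1296 ≡ 6 (mod 215)
107 = 64 + 32 + 8 + 2 + 1 in binary powers of 2.
So 6^107 ≡ 6 · 36 · 36 · 36 · 6 ≡ 36 (mod 215).
Squaring chain: 36; never reaches −1, so base 6 is a Miller–Rabin witness that 215 is composite.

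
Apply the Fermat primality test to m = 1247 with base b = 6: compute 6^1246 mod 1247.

6^1 ≡ 6 (mod 1247)
6^2 ≡ 6^2 = 36 ≡ 36 (mod 1247)
6^4 ≡ 36^2 = 1296 ≡ 49 (mod 1247)
6^8 ≡ 49^2 = 2401 ≡ 1154 (mod 1247)
6^16 ≡ 1154^2 = 1331716 ≡ 1167 (mod 1247)
6^32 ≡ 1167^2 = 1361889 ≡ 165 (mod 1247)
6^64 ≡ 165^2 = 27225 ≡ 1038 (mod 1247)
6^128 ≡ 1038^2 = 1077444 ≡ 36 (mod 1247)
6^256 ≡ 36^2 = 1296 ≡ 49 (mod 1247)
6^512 ≡ 49^2 = 2401 ≡ 1154 (mod 1247)
6^1024 ≡ 1154^2 = 1331716 ≡ 1167 (mod 1247)
1246 = 1024 + 128 + 64 + 16 + 8 + 4 + 2 in binary powers of 2.
So 6^1246 ≡ 1167 · 36 · 1038 · 1167 · 1154 · 49 · 36 ≡ 436 (mod 1247).
Since 436 ≠ 1, base 6 is a Fermat witness: 1247 is composite.

436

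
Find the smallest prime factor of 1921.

17

1921 is odd.
Digit sum 13, not divisible by 3.
Ends in 1: not divisible by 5.
7: 1921 = 7·274 + 3
11: 1921 = 11·174 + 7
13: 1921 = 13·147 + 10
17: 1921 = 17·113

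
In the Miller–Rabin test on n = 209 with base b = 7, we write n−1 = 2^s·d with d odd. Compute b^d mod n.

178

209 − 1 = 208 = 2^4 · 13, so d = 13.
7^1 ≡ 7 (mod 209)
7^2 ≡ 7^2 = 49 ≡ 49 (mod 209)
7^4 ≡ 49^2 = 2401 ≡ 102 (mod 209)
7^8 ≡ 102^2 = 10404 ≡ 163 (mod 209)
13 = 8 + 4 + 1 in binary powers of 2.
So 7^13 ≡ 163 · 102 · 7 ≡ 178 (mod 209).
Squaring chain: 178 → 125 → 159 → 201; never reaches −1, so base 7 is a Miller–Rabin witness that 209 is composite.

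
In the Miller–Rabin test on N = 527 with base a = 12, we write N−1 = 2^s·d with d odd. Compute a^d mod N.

177

527 − 1 = 526 = 2^1 · 263, so d = 263.
12^1 ≡ 12 (mod 527)
12^2 ≡ 12^2 = 144 ≡ 144 (mod 527)
12^4 ≡ 144^2 = 20736 ≡ 183 (mod 527)
12^8 ≡ 183^2 = 33489 ≡ 288 (mod 527)
12^16 ≡ 288^2 = 82944 ≡ 205 (mod 527)
12^32 ≡ 205^2 = 42025 ≡ 392 (mod 527)
12^64 ≡ 392^2 = 153664 ≡ 307 (mod 527)
12^128 ≡ 307^2 = 94249 ≡ 443 (mod 527)
12^256 ≡ 443^2 = 196249 ≡ 205 (mod 527)
263 = 256 + 4 + 2 + 1 in binary powers of 2.
So 12^263 ≡ 205 · 183 · 144 · 12 ≡ 177 (mod 527).
Squaring chain: 177; never reaches −1, so base 12 is a Miller–Rabin witness that 527 is composite.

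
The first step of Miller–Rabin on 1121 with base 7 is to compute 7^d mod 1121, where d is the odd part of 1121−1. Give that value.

1121 − 1 = 1120 = 2^5 · 35, so d = 35.
7^1 ≡ 7 (mod 1121)
7^2 ≡ 7^2 = 49 ≡ 49 (mod 1121)
7^4 ≡ 49^2 = 2401 ≡ 159 (mod 1121)
7^8 ≡ 159^2 = 25281 ≡ 619 (mod 1121)
7^16 ≡ 619^2 = 383161 ≡ 900 (mod 1121)
7^32 ≡ 900^2 = 810000 ≡ 638 (mod 1121)
35 = 32 + 2 + 1 in binary powers of 2.
So 7^35 ≡ 638 · 49 · 7 ≡ 239 (mod 1121).
Squaring chain: 239 → 1071 → 258 → 425 → 144; never reaches −1, so base 7 is a Miller–Rabin witness that 1121 is composite.

239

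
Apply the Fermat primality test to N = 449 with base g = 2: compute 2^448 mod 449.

2^1 ≡ 2 (mod 449)
2^2 ≡ 2^2 = 4 ≡ 4 (mod 449)
2^4 ≡ 4^2 = 16 ≡ 16 (mod 449)
2^8 ≡ 16^2 = 256 ≡ 256 (mod 449)
2^16 ≡ 256^2 = 65536 ≡ 431 (mod 449)
2^32 ≡ 431^2 = 185761 ≡ 324 (mod 449)
2^64 ≡ 324^2 = 104976 ≡ 359 (mod 449)
2^128 ≡ 359^2 = 128881 ≡ 18 (mod 449)
2^256 ≡ 18^2 = 324 ≡ 324 (mod 449)
448 = 256 + 128 + 64 in binary powers of 2.
So 2^448 ≡ 324 · 18 · 359 ≡ 1 (mod 449).
Since the result is 1, base 2 gives no evidence that 449 is composite.

1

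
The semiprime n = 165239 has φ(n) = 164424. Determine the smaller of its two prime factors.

373

φ(n) = (p−1)(q−1) = n − (p+q) + 1, so p + q = 165239 − 164424 + 1 = 816.
p and q are the roots of t² − 816t + 165239 = 0.
Discriminant: 816² − 4·165239 = 665856 − 660956 = 4900; √4900 = 70.
q = (816 − 70)/2 = 373, p = (816 + 70)/2 = 443.
Check: 373 · 443 = 165239.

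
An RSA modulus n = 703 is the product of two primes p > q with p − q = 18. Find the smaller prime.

19

Since p = q + 18, we have 703 = q(q + 18), so q² + 18q − 703 = 0.
Discriminant: 18² + 4·703 = 324 + 2812 = 3136; √3136 = 56.
q = (−18 + 56)/2 = 19, and p = q + 18 = 37.
Check: 19 · 37 = 703.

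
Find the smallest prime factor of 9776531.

61

9776531 is odd.
Digit sum 38, not divisible by 3.
Ends in 1: not divisible by 5.
7: 9776531 = 7·1396647 + 2
11: 9776531 = 11·888775 + 6
13: 9776531 = 13·752040 + 11
17: 9776531 = 17·575090 + 1
19: 9776531 = 19·514554 + 5
23: 9776531 = 23·425066 + 13
29: 9776531 = 29·337121 + 22
31: 9776531 = 31·315371 + 30
37: 9776531 = 37·264230 + 21
41: 9776531 = 41·238451 + 40
43: 9776531 = 43·227361 + 8
47: 9776531 = 47·208011 + 14
53: 9776531 = 53·184462 + 45
59: 9776531 = 59·165703 + 54
61: 9776531 = 61·160271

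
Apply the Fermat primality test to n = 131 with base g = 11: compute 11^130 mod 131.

11^1 ≡ 11 (mod 131)
11^2 ≡ 11^2 = 121 ≡ 121 (mod 131)
11^4 ≡ 121^2 = 14641 ≡ 100 (mod 131)
11^8 ≡ 100^2 = 10000 ≡ 44 (mod 131)
11^16 ≡ 44^2 = 1936 ≡ 102 (mod 131)
11^32 ≡ 102^2 = 10404 ≡ 55 (mod 131)
11^64 ≡ 55^2 = 3025 ≡ 12 (mod 131)
11^128 ≡ 12^2 = 144 ≡ 13 (mod 131)
130 = 128 + 2 in binary powers of 2.
So 11^130 ≡ 13 · 121 ≡ 1 (mod 131).
Since the result is 1, base 11 gives no evidence that 131 is composite.

1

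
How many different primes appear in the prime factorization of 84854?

84854 = 2 · 42427
42427 = 7 · 6061
6061 = 11 · 551
551 = 19 · 29
84854 = 2 · 7 · 11 · 19 · 29, which has 5 distinct prime factors.

5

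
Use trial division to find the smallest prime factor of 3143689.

3143689 is odd.
Digit sum 34, not divisible by 3.
Ends in 9: not divisible by 5.
7: 3143689 = 7·449098 + 3
11: 3143689 = 11·285789 + 10
13: 3143689 = 13·241822 + 3
17: 3143689 = 17·184922 + 15
19: 3143689 = 19·165457 + 6
23: 3143689 = 23·136682 + 3
29: 3143689 = 29·108403 + 2
31: 3143689 = 31·101409 + 10
37: 3143689 = 37·84964 + 21
41: 3143689 = 41·76675 + 14
43: 3143689 = 43·73109 + 2
47: 3143689 = 47·66887

47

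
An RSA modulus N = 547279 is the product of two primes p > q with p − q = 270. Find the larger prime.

Since p = q + 270, we have 547279 = q(q + 270), so q² + 270q − 547279 = 0.
Discriminant: 270² + 4·547279 = 72900 + 2189116 = 2262016; √2262016 = 1504.
q = (−270 + 1504)/2 = 617, and p = q + 270 = 887.
Check: 617 · 887 = 547279.

887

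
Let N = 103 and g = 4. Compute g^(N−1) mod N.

4^1 ≡ 4 (mod 103)
4^2 ≡ 4^2 = 16 ≡ 16 (mod 103)
4^4 ≡ 16^2 = 256 ≡ 50 (mod 103)
4^8 ≡ 50^2 = 2500 ≡ 28 (mod 103)
4^16 ≡ 28^2 = 784 ≡ 63 (mod 103)
4^32 ≡ 63^2 = 3969 ≡ 55 (mod 103)
4^64 ≡ 55^2 = 3025 ≡ 38 (mod 103)
102 = 64 + 32 + 4 + 2 in binary powers of 2.
So 4^102 ≡ 38 · 55 · 50 · 16 ≡ 1 (mod 103).
Since the result is 1, base 4 gives no evidence that 103 is composite.

1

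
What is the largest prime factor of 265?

265 = 5 · 53
53 is prime.
So 265 = 5 · 53; the largest prime factor is 53.

53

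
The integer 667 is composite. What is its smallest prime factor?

667 is odd.
Digit sum 19, not divisible by 3.
Ends in 7: not divisible by 5.
7: 667 = 7·95 + 2
11: 667 = 11·60 + 7
13: 667 = 13·51 + 4
17: 667 = 17·39 + 4
19: 667 = 19·35 + 2
23: 667 = 23·29

23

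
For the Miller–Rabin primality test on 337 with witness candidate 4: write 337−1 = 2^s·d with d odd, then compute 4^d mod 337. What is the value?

1

337 − 1 = 336 = 2^4 · 21, so d = 21.
4^1 ≡ 4 (mod 337)
4^2 ≡ 4^2 = 16 ≡ 16 (mod 337)
4^4 ≡ 16^2 = 256 ≡ 256 (mod 337)
4^8 ≡ 256^2 = 65536 ≡ 158 (mod 337)
4^16 ≡ 158^2 = 24964 ≡ 26 (mod 337)
21 = 16 + 4 + 1 in binary powers of 2.
So 4^21 ≡ 26 · 256 · 4 ≡ 1 (mod 337).
Since 4^d ≡ 1 (mod 337), base 4 does not prove 337 composite.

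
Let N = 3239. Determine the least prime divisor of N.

3239 is odd.
Digit sum 17, not divisible by 3.
Ends in 9: not divisible by 5.
7: 3239 = 7·462 + 5
11: 3239 = 11·294 + 5
13: 3239 = 13·249 + 2
17: 3239 = 17·190 + 9
19: 3239 = 19·170 + 9
23: 3239 = 23·140 + 19
29: 3239 = 29·111 + 20
31: 3239 = 31·104 + 15
37: 3239 = 37·87 + 20
41: 3239 = 41·79

41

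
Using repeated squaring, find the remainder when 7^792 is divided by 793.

339

7^1 ≡ 7 (mod 793)
7^2 ≡ 7^2 = 49 ≡ 49 (mod 793)
7^4 ≡ 49^2 = 2401 ≡ 22 (mod 793)
7^8 ≡ 22^2 = 484 ≡ 484 (mod 793)
7^16 ≡ 484^2 = 234256 ≡ 321 (mod 793)
7^32 ≡ 321^2 = 103041 ≡ 744 (mod 793)
7^64 ≡ 744^2 = 553536 ≡ 22 (mod 793)
7^128 ≡ 22^2 = 484 ≡ 484 (mod 793)
7^256 ≡ 484^2 = 234256 ≡ 321 (mod 793)
7^512 ≡ 321^2 = 103041 ≡ 744 (mod 793)
792 = 512 + 256 + 16 + 8 in binary powers of 2.
So 7^792 ≡ 744 · 321 · 321 · 484 ≡ 339 (mod 793).
Since 339 ≠ 1, base 7 is a Fermat witness: 793 is composite.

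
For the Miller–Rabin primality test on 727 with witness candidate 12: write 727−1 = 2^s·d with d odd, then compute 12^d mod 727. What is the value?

727 − 1 = 726 = 2^1 · 363, so d = 363.
12^1 ≡ 12 (mod 727)
12^2 ≡ 12^2 = 144 ≡ 144 (mod 727)
12^4 ≡ 144^2 = 20736 ≡ 380 (mod 727)
12^8 ≡ 380^2 = 144400 ≡ 454 (mod 727)
12^16 ≡ 454^2 = 206116 ≡ 375 (mod 727)
12^32 ≡ 375^2 = 140625 ≡ 314 (mod 727)
12^64 ≡ 314^2 = 98596 ≡ 451 (mod 727)
12^128 ≡ 451^2 = 203401 ≡ 568 (mod 727)
12^256 ≡ 568^2 = 322624 ≡ 563 (mod 727)
363 = 256 + 64 + 32 + 8 + 2 + 1 in binary powers of 2.
So 12^363 ≡ 563 · 451 · 314 · 454 · 144 · 12 ≡ 726 (mod 727).
Since 12^d ≡ 726 (mod 727), base 12 does not prove 727 composite.

726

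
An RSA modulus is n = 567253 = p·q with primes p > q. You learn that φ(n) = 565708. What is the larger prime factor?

φ(n) = (p−1)(q−1) = n − (p+q) + 1, so p + q = 567253 − 565708 + 1 = 1546.
p and q are the roots of t² − 1546t + 567253 = 0.
Discriminant: 1546² − 4·567253 = 2390116 − 2269012 = 121104; √121104 = 348.
q = (1546 − 348)/2 = 599, p = (1546 + 348)/2 = 947.
Check: 599 · 947 = 567253.

947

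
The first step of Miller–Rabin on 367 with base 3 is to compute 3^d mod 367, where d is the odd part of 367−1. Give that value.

366

367 − 1 = 366 = 2^1 · 183, so d = 183.
3^1 ≡ 3 (mod 367)
3^2 ≡ 3^2 = 9 ≡ 9 (mod 367)
3^4 ≡ 9^2 = 81 ≡ 81 (mod 367)
3^8 ≡ 81^2 = 6561 ≡ 322 (mod 367)
3^16 ≡ 322^2 = 103684 ≡ 190 (mod 367)
3^32 ≡ 190^2 = 36100 ≡ 134 (mod 367)
3^64 ≡ 134^2 = 17956 ≡ 340 (mod 367)
3^128 ≡ 340^2 = 115600 ≡ 362 (mod 367)
183 = 128 + 32 + 16 + 4 + 2 + 1 in binary powers of 2.
So 3^183 ≡ 362 · 134 · 190 · 81 · 9 · 3 ≡ 366 (mod 367).
Since 3^d ≡ 366 (mod 367), base 3 does not prove 367 composite.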